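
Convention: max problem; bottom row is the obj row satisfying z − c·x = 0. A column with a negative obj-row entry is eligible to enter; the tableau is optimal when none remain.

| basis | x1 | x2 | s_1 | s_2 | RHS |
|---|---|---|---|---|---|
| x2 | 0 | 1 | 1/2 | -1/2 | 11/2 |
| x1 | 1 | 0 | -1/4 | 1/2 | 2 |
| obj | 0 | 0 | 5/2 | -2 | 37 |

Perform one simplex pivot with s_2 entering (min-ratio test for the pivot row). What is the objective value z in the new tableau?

Ratio test on column s_2 — row 1: entry -1/2 ≤ 0; row 2: 2/(1/2) = 4. Minimum is 4 at row 2 (x1 leaves); pivot element 1/2.
Pivot on row 2; the obj-row RHS becomes 37 − (-2)·4 = 45.

45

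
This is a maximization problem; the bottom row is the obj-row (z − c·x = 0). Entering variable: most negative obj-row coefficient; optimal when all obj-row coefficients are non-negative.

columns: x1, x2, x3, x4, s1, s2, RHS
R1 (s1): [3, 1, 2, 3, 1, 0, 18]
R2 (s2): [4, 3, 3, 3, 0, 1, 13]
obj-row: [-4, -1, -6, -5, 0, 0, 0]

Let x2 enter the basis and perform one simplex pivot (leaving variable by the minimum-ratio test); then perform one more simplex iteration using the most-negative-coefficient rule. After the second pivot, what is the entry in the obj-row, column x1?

Ratio test on column x2 — row 1: 18/1 = 18; row 2: 13/3 = 13/3. Minimum is 13/3 at row 2 (s2 leaves); pivot element 3.
Divide row 2 by 3; eliminate column x2 from the other rows.
Second iteration: most negative obj-row entry is -5 in column x3, so x3 enters.
Ratio test on column x3 — row 1: (41/3)/1 = 41/3; row 2: (13/3)/1 = 13/3. Minimum is 13/3 at row 2 (x2 leaves); pivot element 1.
Divide row 2 by 1; eliminate column x3 from the other rows.
After both pivots, the entry at the obj-row, column x1 is 4.

4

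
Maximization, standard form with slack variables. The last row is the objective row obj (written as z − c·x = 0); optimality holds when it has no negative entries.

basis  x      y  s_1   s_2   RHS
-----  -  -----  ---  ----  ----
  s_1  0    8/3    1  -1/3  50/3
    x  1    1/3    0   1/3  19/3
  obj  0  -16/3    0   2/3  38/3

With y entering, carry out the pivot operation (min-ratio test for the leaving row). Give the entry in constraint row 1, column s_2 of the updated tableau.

Ratio test on column y — row 1: (50/3)/(8/3) = 25/4; row 2: (19/3)/(1/3) = 19. Minimum is 25/4 at row 1 (s_1 leaves); pivot element 8/3.
Divide row 1 by 8/3; eliminate column y from the other rows.
In the new row 1, the s_2 entry is the old entry divided by the pivot: (-1/3)/(8/3) = -1/8.

-1/8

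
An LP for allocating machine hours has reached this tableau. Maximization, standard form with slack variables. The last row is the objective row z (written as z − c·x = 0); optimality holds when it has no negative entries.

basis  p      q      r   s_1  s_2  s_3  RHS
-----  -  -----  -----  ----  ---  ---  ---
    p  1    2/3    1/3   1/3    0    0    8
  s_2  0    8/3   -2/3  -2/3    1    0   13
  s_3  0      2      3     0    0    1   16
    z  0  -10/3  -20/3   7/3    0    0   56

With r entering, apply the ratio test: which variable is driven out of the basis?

Column r entries and ratios — p: 8/(1/3) = 24; s_2: -2/3 ≤ 0, skip; s_3: 16/3 = 16/3.
Smallest ratio is 16/3 in the row of s_3, so s_3 leaves.

s_3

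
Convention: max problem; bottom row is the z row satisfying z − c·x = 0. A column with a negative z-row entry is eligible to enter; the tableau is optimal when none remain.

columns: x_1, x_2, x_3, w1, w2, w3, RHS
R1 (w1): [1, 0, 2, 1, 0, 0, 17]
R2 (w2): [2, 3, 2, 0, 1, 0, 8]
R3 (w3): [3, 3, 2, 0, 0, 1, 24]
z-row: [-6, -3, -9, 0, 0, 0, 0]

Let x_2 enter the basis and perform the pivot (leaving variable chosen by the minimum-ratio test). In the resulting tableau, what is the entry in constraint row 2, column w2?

Ratio test on column x_2 — row 1: entry 0 ≤ 0; row 2: 8/3 = 8/3; row 3: 24/3 = 8. Minimum is 8/3 at row 2 (w2 leaves); pivot element 3.
Divide row 2 by 3; eliminate column x_2 from the other rows.
In the new row 2, the w2 entry is the old entry divided by the pivot: 1/3 = 1/3.

1/3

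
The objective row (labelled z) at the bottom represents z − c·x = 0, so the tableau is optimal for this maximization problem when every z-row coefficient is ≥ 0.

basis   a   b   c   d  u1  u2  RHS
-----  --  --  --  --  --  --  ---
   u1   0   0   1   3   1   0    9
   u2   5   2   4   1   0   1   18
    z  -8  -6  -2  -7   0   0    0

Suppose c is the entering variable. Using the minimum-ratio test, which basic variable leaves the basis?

Column c entries and ratios — u1: 9/1 = 9; u2: 18/4 = 9/2.
Smallest ratio is 9/2 in the row of u2, so u2 leaves.

u2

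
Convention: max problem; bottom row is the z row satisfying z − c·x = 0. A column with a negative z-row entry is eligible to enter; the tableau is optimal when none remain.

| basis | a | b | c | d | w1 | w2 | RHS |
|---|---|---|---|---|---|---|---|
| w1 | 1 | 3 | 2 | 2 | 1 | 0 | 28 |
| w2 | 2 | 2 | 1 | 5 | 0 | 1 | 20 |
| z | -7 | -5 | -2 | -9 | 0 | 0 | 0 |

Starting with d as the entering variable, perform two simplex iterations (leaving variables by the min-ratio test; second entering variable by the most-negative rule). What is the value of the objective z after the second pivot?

70

Ratio test on column d — row 1: 28/2 = 14; row 2: 20/5 = 4. Minimum is 4 at row 2 (w2 leaves); pivot element 5.
Pivot on row 2; the z-row RHS becomes 0 − (-9)·4 = 36.
Next entering variable (most negative z-row entry -17/5): a.
Ratio test on column a — row 1: 20/(1/5) = 100; row 2: 4/(2/5) = 10. Minimum is 10 at row 2 (d leaves); pivot element 2/5.
After the second pivot the z-row RHS is 36 − (-17/5)·10 = 70.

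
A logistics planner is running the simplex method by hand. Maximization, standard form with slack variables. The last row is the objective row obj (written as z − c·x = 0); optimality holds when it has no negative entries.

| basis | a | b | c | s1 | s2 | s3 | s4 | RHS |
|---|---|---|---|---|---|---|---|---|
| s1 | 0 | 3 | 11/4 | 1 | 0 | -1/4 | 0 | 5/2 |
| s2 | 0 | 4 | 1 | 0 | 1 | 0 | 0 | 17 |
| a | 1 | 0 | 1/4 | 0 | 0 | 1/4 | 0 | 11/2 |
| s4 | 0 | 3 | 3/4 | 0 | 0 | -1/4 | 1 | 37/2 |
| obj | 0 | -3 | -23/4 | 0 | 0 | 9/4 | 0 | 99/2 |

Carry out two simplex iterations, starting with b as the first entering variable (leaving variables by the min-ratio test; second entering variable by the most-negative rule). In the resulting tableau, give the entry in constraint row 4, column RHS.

Ratio test on column b — row 1: (5/2)/3 = 5/6; row 2: 17/4 = 17/4; row 3: entry 0 ≤ 0; row 4: (37/2)/3 = 37/6. Minimum is 5/6 at row 1 (s1 leaves); pivot element 3.
Divide row 1 by 3; eliminate column b from the other rows.
Second iteration: most negative obj-row entry is -3 in column c, so c enters.
Ratio test on column c — row 1: (5/6)/(11/12) = 10/11; row 2: entry -8/3 ≤ 0; row 3: (11/2)/(1/4) = 22; row 4: entry -2 ≤ 0. Minimum is 10/11 at row 1 (b leaves); pivot element 11/12.
Divide row 1 by 11/12; eliminate column c from the other rows.
After both pivots, the entry at constraint row 4, column RHS is 196/11.

196/11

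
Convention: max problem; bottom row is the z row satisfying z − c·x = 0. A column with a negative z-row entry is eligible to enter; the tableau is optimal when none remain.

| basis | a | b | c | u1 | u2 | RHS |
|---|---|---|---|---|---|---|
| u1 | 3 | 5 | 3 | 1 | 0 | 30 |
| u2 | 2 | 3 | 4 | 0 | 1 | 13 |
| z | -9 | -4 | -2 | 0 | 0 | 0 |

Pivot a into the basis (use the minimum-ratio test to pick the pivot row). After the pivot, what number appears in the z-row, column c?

Ratio test on column a — row 1: 30/3 = 10; row 2: 13/2 = 13/2. Minimum is 13/2 at row 2 (u2 leaves); pivot element 2.
Divide row 2 by 2; eliminate column a from the other rows.
z-row update in column c: -2 − (-9)·2 = 16.

16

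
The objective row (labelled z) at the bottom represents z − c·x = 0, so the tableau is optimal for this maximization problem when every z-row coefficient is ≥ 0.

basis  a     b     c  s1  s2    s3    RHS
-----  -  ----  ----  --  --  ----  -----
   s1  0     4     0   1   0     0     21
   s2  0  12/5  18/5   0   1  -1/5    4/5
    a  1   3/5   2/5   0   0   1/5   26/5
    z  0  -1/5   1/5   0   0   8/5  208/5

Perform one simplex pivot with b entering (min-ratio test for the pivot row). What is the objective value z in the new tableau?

125/3

Ratio test on column b — row 1: 21/4 = 21/4; row 2: (4/5)/(12/5) = 1/3; row 3: (26/5)/(3/5) = 26/3. Minimum is 1/3 at row 2 (s2 leaves); pivot element 12/5.
Pivot on row 2; the z-row RHS becomes 208/5 − (-1/5)·(1/3) = 125/3.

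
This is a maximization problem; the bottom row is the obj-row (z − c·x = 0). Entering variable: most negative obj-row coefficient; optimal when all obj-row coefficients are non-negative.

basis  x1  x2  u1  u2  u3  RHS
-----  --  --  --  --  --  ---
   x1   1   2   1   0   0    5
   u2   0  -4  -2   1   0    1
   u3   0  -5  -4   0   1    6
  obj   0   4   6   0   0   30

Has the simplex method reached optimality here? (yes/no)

yes

Every obj-row coefficient is ≥ 0, so the tableau is optimal.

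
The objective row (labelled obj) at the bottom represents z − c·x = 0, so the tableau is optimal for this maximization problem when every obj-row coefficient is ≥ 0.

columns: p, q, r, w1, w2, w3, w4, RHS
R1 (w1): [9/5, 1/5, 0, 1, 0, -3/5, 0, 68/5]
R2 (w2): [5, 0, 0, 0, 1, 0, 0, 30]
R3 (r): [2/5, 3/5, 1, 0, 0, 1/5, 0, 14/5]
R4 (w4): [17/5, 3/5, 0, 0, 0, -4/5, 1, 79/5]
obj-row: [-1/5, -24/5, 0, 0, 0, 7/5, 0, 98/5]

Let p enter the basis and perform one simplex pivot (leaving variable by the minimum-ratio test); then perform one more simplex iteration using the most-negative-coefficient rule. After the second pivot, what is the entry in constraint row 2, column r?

Ratio test on column p — row 1: (68/5)/(9/5) = 68/9; row 2: 30/5 = 6; row 3: (14/5)/(2/5) = 7; row 4: (79/5)/(17/5) = 79/17. Minimum is 79/17 at row 4 (w4 leaves); pivot element 17/5.
Divide row 4 by 17/5; eliminate column p from the other rows.
Second iteration: most negative obj-row entry is -81/17 in column q, so q enters.
Ratio test on column q — row 1: entry -2/17 ≤ 0; row 2: entry -15/17 ≤ 0; row 3: (16/17)/(9/17) = 16/9; row 4: (79/17)/(3/17) = 79/3. Minimum is 16/9 at row 3 (r leaves); pivot element 9/17.
Divide row 3 by 9/17; eliminate column q from the other rows.
After both pivots, the entry at constraint row 2, column r is 5/3.

5/3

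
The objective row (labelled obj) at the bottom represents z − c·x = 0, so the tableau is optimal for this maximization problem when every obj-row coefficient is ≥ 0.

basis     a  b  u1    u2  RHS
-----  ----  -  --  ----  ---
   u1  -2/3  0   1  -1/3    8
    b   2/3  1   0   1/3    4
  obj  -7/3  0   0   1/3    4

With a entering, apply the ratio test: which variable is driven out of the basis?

b

Column a entries and ratios — u1: -2/3 ≤ 0, skip; b: 4/(2/3) = 6.
Smallest ratio is 6 in the row of b, so b leaves.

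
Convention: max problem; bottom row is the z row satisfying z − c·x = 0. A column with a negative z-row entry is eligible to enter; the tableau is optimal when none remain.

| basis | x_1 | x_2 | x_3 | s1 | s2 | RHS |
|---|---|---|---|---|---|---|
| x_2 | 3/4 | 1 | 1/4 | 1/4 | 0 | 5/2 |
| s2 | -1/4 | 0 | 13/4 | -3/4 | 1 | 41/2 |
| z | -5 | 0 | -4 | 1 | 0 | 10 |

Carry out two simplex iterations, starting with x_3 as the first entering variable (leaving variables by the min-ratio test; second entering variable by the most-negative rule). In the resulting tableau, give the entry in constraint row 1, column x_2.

Ratio test on column x_3 — row 1: (5/2)/(1/4) = 10; row 2: (41/2)/(13/4) = 82/13. Minimum is 82/13 at row 2 (s2 leaves); pivot element 13/4.
Divide row 2 by 13/4; eliminate column x_3 from the other rows.
Second iteration: most negative z-row entry is -69/13 in column x_1, so x_1 enters.
Ratio test on column x_1 — row 1: (12/13)/(10/13) = 6/5; row 2: entry -1/13 ≤ 0. Minimum is 6/5 at row 1 (x_2 leaves); pivot element 10/13.
Divide row 1 by 10/13; eliminate column x_1 from the other rows.
After both pivots, the entry at constraint row 1, column x_2 is 13/10.

13/10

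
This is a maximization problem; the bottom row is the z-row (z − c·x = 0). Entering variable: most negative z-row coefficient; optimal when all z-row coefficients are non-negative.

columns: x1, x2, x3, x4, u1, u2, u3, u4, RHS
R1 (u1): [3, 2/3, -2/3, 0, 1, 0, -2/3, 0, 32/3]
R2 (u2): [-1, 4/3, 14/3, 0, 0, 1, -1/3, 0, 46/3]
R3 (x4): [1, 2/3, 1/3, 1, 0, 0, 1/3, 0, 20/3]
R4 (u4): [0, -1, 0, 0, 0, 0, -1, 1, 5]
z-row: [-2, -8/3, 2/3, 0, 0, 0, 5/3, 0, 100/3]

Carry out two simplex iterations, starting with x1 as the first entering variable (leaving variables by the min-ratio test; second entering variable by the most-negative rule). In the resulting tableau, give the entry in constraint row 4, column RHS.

12

Ratio test on column x1 — row 1: (32/3)/3 = 32/9; row 2: entry -1 ≤ 0; row 3: (20/3)/1 = 20/3; row 4: entry 0 ≤ 0. Minimum is 32/9 at row 1 (u1 leaves); pivot element 3.
Divide row 1 by 3; eliminate column x1 from the other rows.
Second iteration: most negative z-row entry is -20/9 in column x2, so x2 enters.
Ratio test on column x2 — row 1: (32/9)/(2/9) = 16; row 2: (170/9)/(14/9) = 85/7; row 3: (28/9)/(4/9) = 7; row 4: entry -1 ≤ 0. Minimum is 7 at row 3 (x4 leaves); pivot element 4/9.
Divide row 3 by 4/9; eliminate column x2 from the other rows.
After both pivots, the entry at constraint row 4, column RHS is 12.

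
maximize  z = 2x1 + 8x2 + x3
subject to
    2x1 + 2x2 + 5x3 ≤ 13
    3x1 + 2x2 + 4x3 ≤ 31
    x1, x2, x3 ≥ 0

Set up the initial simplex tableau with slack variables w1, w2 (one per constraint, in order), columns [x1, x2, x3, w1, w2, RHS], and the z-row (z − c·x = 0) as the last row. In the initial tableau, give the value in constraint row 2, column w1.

Slack w1 belongs to constraint 1; its column is the unit vector e_1, so the entry in row 2 is 0.

0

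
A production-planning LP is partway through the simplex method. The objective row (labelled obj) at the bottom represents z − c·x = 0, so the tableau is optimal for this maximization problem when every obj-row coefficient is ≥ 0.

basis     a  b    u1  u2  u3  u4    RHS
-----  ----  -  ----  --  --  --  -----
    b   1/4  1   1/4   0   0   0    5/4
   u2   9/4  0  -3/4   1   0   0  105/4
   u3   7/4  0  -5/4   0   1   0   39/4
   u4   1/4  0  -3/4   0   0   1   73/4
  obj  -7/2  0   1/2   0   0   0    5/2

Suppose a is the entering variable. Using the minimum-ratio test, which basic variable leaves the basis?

Column a entries and ratios — b: (5/4)/(1/4) = 5; u2: (105/4)/(9/4) = 35/3; u3: (39/4)/(7/4) = 39/7; u4: (73/4)/(1/4) = 73.
Smallest ratio is 5 in the row of b, so b leaves.

b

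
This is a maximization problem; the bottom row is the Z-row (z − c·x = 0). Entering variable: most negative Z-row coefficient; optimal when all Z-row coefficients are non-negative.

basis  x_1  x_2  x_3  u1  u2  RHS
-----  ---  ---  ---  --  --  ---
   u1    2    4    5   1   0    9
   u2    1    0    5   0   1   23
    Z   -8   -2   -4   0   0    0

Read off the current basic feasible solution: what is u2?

23

u2 is basic (row 2); its value is the RHS of that row, 23.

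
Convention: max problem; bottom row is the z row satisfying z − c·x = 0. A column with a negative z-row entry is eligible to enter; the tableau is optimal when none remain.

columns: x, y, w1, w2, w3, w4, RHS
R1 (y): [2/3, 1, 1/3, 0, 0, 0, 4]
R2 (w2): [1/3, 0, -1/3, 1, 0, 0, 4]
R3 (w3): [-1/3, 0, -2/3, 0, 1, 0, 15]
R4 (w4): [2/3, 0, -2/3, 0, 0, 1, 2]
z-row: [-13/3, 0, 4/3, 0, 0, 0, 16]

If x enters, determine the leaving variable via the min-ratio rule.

Column x entries and ratios — y: 4/(2/3) = 6; w2: 4/(1/3) = 12; w3: -1/3 ≤ 0, skip; w4: 2/(2/3) = 3.
Smallest ratio is 3 in the row of w4, so w4 leaves.

w4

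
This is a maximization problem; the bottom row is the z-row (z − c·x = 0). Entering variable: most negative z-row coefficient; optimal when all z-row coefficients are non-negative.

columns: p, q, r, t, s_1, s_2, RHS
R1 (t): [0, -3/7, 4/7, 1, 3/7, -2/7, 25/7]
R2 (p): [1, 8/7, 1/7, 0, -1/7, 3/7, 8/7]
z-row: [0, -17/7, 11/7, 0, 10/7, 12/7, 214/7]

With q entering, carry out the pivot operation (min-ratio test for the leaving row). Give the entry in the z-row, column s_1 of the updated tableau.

9/8

Ratio test on column q — row 1: entry -3/7 ≤ 0; row 2: (8/7)/(8/7) = 1. Minimum is 1 at row 2 (p leaves); pivot element 8/7.
Divide row 2 by 8/7; eliminate column q from the other rows.
z-row update in column s_1: 10/7 − (-17/7)·(-1/8) = 9/8.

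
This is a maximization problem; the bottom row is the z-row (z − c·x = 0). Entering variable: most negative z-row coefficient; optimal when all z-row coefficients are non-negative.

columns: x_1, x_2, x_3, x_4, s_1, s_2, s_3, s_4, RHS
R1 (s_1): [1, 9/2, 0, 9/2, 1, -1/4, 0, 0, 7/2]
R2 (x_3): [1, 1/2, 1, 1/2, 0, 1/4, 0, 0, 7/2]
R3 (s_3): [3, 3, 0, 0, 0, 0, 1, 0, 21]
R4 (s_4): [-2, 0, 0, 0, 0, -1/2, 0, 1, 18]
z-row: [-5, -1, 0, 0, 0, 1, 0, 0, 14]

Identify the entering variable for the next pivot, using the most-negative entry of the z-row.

Negative z-row entries: x_1: -5, x_2: -1.
The most negative is -5 in column x_1, so x_1 enters.

x_1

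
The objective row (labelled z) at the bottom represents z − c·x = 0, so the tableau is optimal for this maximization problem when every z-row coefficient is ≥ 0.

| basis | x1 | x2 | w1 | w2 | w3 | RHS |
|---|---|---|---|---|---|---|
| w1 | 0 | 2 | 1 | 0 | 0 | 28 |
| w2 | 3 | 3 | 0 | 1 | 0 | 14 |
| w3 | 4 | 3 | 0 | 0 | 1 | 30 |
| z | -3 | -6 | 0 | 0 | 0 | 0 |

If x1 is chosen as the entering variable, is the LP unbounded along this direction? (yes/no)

Column x1 has positive entries in row(s) 2, 3, so the ratio test bounds it — not unbounded.

no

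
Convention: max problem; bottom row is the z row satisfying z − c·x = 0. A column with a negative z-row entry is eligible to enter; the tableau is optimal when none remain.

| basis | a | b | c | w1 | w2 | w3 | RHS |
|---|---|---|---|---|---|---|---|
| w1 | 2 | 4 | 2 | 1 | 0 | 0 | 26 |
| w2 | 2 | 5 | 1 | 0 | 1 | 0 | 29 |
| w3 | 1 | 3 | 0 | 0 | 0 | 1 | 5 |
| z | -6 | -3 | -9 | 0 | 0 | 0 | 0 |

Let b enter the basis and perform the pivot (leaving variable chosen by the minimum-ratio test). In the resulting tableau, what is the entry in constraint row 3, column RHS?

5/3

Ratio test on column b — row 1: 26/4 = 13/2; row 2: 29/5 = 29/5; row 3: 5/3 = 5/3. Minimum is 5/3 at row 3 (w3 leaves); pivot element 3.
Divide row 3 by 3; eliminate column b from the other rows.
In the new row 3, the RHS entry is the old entry divided by the pivot: 5/3 = 5/3.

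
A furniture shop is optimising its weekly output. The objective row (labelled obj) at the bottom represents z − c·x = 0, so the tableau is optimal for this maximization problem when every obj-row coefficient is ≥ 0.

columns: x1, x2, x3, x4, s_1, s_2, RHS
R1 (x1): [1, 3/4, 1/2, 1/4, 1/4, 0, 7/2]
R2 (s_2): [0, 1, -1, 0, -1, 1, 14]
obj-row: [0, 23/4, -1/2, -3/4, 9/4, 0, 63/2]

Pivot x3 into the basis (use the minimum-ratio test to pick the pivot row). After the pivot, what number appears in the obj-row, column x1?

1

Ratio test on column x3 — row 1: (7/2)/(1/2) = 7; row 2: entry -1 ≤ 0. Minimum is 7 at row 1 (x1 leaves); pivot element 1/2.
Divide row 1 by 1/2; eliminate column x3 from the other rows.
obj-row update in column x1: 0 − (-1/2)·2 = 1.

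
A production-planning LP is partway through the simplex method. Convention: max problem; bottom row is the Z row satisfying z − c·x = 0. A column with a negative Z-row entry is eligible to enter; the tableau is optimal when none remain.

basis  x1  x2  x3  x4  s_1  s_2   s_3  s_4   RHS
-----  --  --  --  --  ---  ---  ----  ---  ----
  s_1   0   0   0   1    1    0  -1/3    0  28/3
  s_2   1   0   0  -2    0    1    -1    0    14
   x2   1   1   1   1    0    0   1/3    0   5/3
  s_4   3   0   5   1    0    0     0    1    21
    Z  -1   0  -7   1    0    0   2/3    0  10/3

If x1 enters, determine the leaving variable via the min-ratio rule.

x2

Column x1 entries and ratios — s_1: 0 ≤ 0, skip; s_2: 14/1 = 14; x2: (5/3)/1 = 5/3; s_4: 21/3 = 7.
Smallest ratio is 5/3 in the row of x2, so x2 leaves.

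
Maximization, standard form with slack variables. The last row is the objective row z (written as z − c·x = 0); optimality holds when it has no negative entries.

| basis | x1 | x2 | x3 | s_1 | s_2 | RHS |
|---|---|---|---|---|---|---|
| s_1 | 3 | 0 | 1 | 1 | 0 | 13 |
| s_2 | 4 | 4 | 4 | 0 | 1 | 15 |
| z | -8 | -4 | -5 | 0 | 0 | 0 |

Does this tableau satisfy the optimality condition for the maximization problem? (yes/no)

no

The z-row has a negative entry -8 in column x1, so it is not optimal.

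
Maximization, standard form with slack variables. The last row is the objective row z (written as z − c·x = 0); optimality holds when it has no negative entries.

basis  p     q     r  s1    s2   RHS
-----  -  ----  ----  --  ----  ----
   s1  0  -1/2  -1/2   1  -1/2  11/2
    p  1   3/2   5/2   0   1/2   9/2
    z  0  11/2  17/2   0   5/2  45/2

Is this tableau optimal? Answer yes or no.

Every z-row coefficient is ≥ 0, so the tableau is optimal.

yes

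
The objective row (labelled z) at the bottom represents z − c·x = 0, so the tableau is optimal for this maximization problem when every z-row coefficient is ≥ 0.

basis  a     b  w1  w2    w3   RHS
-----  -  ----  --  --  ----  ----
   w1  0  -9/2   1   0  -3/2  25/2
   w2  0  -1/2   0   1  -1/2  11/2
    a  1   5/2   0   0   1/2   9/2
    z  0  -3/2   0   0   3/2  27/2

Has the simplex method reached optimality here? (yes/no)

The z-row has a negative entry -3/2 in column b, so it is not optimal.

no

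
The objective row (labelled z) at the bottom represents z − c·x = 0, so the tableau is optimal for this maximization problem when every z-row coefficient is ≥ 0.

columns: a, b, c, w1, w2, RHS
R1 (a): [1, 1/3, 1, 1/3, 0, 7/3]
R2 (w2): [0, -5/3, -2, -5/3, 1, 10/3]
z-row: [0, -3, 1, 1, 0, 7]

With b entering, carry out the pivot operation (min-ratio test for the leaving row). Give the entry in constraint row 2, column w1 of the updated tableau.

Ratio test on column b — row 1: (7/3)/(1/3) = 7; row 2: entry -5/3 ≤ 0. Minimum is 7 at row 1 (a leaves); pivot element 1/3.
Divide row 1 by 1/3; eliminate column b from the other rows.
Row 2 update in column w1: -5/3 − (-5/3)·1 = 0.

0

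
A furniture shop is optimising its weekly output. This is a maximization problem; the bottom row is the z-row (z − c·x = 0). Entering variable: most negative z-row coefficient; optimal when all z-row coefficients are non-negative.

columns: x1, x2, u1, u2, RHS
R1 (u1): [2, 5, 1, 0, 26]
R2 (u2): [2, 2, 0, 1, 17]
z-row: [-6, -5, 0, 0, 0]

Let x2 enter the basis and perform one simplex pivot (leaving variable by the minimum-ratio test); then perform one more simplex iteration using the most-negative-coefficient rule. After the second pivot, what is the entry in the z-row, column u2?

10/3

Ratio test on column x2 — row 1: 26/5 = 26/5; row 2: 17/2 = 17/2. Minimum is 26/5 at row 1 (u1 leaves); pivot element 5.
Divide row 1 by 5; eliminate column x2 from the other rows.
Second iteration: most negative z-row entry is -4 in column x1, so x1 enters.
Ratio test on column x1 — row 1: (26/5)/(2/5) = 13; row 2: (33/5)/(6/5) = 11/2. Minimum is 11/2 at row 2 (u2 leaves); pivot element 6/5.
Divide row 2 by 6/5; eliminate column x1 from the other rows.
After both pivots, the entry at the z-row, column u2 is 10/3.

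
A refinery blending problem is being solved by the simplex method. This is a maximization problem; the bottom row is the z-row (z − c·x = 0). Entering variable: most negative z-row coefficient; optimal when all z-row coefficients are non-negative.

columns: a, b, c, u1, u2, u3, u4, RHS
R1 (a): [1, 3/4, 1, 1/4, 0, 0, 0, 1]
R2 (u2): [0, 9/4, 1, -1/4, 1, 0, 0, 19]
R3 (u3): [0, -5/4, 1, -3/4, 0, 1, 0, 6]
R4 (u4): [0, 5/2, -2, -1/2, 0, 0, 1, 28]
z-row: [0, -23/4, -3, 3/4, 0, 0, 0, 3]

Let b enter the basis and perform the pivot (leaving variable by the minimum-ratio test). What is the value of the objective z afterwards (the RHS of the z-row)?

32/3

Ratio test on column b — row 1: 1/(3/4) = 4/3; row 2: 19/(9/4) = 76/9; row 3: entry -5/4 ≤ 0; row 4: 28/(5/2) = 56/5. Minimum is 4/3 at row 1 (a leaves); pivot element 3/4.
Pivot on row 1; the z-row RHS becomes 3 − (-23/4)·(4/3) = 32/3.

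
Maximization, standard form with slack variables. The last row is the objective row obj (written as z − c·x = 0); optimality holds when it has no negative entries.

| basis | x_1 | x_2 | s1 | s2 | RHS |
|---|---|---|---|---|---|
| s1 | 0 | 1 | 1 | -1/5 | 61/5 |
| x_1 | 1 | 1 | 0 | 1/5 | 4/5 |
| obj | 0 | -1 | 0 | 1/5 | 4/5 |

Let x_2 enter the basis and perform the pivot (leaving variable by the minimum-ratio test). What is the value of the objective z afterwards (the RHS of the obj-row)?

8/5

Ratio test on column x_2 — row 1: (61/5)/1 = 61/5; row 2: (4/5)/1 = 4/5. Minimum is 4/5 at row 2 (x_1 leaves); pivot element 1.
Pivot on row 2; the obj-row RHS becomes 4/5 − (-1)·(4/5) = 8/5.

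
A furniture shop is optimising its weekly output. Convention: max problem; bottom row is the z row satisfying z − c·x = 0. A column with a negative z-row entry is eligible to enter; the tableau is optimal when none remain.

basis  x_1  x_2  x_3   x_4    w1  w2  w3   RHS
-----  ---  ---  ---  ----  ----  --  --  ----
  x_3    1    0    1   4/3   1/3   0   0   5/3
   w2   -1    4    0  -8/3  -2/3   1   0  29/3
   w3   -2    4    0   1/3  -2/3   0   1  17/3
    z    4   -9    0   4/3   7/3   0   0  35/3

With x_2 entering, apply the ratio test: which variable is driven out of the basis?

Column x_2 entries and ratios — x_3: 0 ≤ 0, skip; w2: (29/3)/4 = 29/12; w3: (17/3)/4 = 17/12.
Smallest ratio is 17/12 in the row of w3, so w3 leaves.

w3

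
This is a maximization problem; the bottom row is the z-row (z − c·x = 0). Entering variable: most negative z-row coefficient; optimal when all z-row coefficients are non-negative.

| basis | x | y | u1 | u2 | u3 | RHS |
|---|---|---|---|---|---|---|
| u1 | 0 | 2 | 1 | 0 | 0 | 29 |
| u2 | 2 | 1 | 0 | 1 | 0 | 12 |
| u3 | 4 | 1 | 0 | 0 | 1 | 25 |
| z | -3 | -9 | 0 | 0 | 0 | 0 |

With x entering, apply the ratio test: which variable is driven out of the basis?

Column x entries and ratios — u1: 0 ≤ 0, skip; u2: 12/2 = 6; u3: 25/4 = 25/4.
Smallest ratio is 6 in the row of u2, so u2 leaves.

u2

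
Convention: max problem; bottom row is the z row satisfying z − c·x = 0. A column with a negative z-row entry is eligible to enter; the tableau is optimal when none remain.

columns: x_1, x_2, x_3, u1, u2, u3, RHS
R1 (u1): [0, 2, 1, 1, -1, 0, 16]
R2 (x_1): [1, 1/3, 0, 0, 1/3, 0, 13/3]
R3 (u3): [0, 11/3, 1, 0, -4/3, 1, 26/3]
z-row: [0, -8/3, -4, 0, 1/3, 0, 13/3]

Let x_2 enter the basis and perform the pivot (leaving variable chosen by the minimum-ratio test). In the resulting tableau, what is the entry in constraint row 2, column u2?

5/11

Ratio test on column x_2 — row 1: 16/2 = 8; row 2: (13/3)/(1/3) = 13; row 3: (26/3)/(11/3) = 26/11. Minimum is 26/11 at row 3 (u3 leaves); pivot element 11/3.
Divide row 3 by 11/3; eliminate column x_2 from the other rows.
Row 2 update in column u2: 1/3 − (1/3)·(-4/11) = 5/11.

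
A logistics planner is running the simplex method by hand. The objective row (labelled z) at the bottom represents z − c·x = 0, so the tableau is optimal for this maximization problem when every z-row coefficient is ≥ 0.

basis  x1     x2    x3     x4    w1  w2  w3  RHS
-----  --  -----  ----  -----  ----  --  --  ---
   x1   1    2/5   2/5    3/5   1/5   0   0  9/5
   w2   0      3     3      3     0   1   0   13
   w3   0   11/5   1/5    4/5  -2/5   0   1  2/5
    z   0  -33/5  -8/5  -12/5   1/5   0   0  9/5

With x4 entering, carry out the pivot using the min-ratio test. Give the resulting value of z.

3

Ratio test on column x4 — row 1: (9/5)/(3/5) = 3; row 2: 13/3 = 13/3; row 3: (2/5)/(4/5) = 1/2. Minimum is 1/2 at row 3 (w3 leaves); pivot element 4/5.
Pivot on row 3; the z-row RHS becomes 9/5 − (-12/5)·(1/2) = 3.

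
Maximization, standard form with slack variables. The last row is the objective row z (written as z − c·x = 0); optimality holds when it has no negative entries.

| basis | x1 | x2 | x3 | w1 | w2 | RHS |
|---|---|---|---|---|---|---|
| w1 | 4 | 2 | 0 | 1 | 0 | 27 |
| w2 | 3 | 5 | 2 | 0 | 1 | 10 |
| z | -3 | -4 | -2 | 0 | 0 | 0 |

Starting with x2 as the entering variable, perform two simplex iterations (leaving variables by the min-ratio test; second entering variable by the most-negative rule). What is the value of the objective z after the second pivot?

Ratio test on column x2 — row 1: 27/2 = 27/2; row 2: 10/5 = 2. Minimum is 2 at row 2 (w2 leaves); pivot element 5.
Pivot on row 2; the z-row RHS becomes 0 − (-4)·2 = 8.
Next entering variable (most negative z-row entry -3/5): x1.
Ratio test on column x1 — row 1: 23/(14/5) = 115/14; row 2: 2/(3/5) = 10/3. Minimum is 10/3 at row 2 (x2 leaves); pivot element 3/5.
After the second pivot the z-row RHS is 8 − (-3/5)·(10/3) = 10.

10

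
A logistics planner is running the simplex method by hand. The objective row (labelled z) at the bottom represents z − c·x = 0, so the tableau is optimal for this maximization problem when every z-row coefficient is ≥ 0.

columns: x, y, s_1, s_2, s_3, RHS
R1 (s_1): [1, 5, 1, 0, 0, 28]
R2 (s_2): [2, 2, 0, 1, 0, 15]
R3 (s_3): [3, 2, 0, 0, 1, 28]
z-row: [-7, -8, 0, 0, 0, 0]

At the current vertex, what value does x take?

0

x is not in the basis, so in the current basic feasible solution x = 0.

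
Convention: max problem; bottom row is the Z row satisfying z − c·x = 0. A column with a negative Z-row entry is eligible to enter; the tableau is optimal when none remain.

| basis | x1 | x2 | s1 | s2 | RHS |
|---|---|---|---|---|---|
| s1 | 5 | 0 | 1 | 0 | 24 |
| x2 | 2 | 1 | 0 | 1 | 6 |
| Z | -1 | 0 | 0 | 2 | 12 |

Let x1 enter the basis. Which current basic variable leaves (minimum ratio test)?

x2

Column x1 entries and ratios — s1: 24/5 = 24/5; x2: 6/2 = 3.
Smallest ratio is 3 in the row of x2, so x2 leaves.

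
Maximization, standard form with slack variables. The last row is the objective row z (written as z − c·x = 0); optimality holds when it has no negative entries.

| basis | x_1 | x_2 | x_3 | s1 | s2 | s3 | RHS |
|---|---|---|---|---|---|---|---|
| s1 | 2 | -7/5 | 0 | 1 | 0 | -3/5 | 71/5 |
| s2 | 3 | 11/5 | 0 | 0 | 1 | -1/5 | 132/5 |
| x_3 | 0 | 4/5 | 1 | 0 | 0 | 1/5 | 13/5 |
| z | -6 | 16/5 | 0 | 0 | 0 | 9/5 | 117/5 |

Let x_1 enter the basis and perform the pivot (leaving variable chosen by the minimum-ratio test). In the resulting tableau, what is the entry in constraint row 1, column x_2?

-7/10

Ratio test on column x_1 — row 1: (71/5)/2 = 71/10; row 2: (132/5)/3 = 44/5; row 3: entry 0 ≤ 0. Minimum is 71/10 at row 1 (s1 leaves); pivot element 2.
Divide row 1 by 2; eliminate column x_1 from the other rows.
In the new row 1, the x_2 entry is the old entry divided by the pivot: (-7/5)/2 = -7/10.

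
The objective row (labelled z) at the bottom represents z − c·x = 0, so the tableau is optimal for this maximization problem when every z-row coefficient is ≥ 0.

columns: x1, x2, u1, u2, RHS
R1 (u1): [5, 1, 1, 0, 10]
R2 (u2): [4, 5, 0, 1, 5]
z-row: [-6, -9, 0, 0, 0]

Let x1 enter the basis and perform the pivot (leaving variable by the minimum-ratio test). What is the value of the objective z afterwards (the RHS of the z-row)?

15/2

Ratio test on column x1 — row 1: 10/5 = 2; row 2: 5/4 = 5/4. Minimum is 5/4 at row 2 (u2 leaves); pivot element 4.
Pivot on row 2; the z-row RHS becomes 0 − (-6)·(5/4) = 15/2.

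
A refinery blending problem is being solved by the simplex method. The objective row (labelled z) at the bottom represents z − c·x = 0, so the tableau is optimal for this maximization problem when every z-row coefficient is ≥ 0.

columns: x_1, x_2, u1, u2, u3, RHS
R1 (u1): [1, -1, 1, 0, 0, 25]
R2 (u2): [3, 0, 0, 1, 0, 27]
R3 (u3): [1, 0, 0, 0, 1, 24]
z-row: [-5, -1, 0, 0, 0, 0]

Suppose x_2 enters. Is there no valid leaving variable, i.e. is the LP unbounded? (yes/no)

Every constraint-row entry in column x_2 is ≤ 0, so increasing x_2 is unbounded.

yes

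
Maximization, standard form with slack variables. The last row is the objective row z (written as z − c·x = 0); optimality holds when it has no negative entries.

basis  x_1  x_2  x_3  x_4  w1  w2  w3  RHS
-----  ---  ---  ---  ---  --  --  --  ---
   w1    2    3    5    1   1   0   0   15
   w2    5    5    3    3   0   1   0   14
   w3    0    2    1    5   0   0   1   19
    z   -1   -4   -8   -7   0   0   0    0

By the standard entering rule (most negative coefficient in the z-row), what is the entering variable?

Negative z-row entries: x_1: -1, x_2: -4, x_3: -8, x_4: -7.
The most negative is -8 in column x_3, so x_3 enters.

x_3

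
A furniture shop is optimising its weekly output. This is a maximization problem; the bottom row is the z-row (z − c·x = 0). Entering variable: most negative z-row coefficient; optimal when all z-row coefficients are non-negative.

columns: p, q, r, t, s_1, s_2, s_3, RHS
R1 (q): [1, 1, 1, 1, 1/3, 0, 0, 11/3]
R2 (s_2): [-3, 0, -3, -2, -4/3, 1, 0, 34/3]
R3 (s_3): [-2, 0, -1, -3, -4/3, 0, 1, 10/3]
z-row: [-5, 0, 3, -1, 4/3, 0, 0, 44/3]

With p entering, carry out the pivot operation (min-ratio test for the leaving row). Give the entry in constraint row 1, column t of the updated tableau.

1

Ratio test on column p — row 1: (11/3)/1 = 11/3; row 2: entry -3 ≤ 0; row 3: entry -2 ≤ 0. Minimum is 11/3 at row 1 (q leaves); pivot element 1.
Divide row 1 by 1; eliminate column p from the other rows.
In the new row 1, the t entry is the old entry divided by the pivot: 1/1 = 1.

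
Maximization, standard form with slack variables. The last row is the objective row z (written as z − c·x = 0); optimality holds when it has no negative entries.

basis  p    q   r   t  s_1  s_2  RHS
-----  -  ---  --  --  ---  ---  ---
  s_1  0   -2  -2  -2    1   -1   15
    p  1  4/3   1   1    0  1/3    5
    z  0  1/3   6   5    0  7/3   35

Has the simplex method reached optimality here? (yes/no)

Every z-row coefficient is ≥ 0, so the tableau is optimal.

yes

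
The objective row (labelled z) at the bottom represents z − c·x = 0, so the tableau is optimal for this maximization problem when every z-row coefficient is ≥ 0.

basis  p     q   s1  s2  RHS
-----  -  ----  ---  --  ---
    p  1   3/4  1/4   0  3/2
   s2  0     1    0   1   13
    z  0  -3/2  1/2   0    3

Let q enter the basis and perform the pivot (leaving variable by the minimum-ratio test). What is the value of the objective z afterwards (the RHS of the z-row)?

6

Ratio test on column q — row 1: (3/2)/(3/4) = 2; row 2: 13/1 = 13. Minimum is 2 at row 1 (p leaves); pivot element 3/4.
Pivot on row 1; the z-row RHS becomes 3 − (-3/2)·2 = 6.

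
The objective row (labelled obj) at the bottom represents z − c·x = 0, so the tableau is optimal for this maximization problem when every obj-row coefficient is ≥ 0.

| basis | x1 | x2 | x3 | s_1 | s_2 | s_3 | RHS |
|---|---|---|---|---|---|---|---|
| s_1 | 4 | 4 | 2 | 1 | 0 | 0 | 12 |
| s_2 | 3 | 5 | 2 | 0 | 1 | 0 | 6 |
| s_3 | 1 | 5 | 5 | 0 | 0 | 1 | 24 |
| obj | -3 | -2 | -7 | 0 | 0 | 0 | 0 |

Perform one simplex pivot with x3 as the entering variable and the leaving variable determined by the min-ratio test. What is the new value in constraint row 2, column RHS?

Ratio test on column x3 — row 1: 12/2 = 6; row 2: 6/2 = 3; row 3: 24/5 = 24/5. Minimum is 3 at row 2 (s_2 leaves); pivot element 2.
Divide row 2 by 2; eliminate column x3 from the other rows.
In the new row 2, the RHS entry is the old entry divided by the pivot: 6/2 = 3.

3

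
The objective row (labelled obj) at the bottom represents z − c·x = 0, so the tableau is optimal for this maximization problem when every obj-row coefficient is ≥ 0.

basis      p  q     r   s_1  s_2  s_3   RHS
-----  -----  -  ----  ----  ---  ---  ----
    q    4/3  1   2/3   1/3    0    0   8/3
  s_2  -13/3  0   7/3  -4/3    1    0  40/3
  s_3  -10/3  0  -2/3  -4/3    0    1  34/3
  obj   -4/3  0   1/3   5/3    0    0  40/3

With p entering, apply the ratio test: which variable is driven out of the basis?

Column p entries and ratios — q: (8/3)/(4/3) = 2; s_2: -13/3 ≤ 0, skip; s_3: -10/3 ≤ 0, skip.
Smallest ratio is 2 in the row of q, so q leaves.

q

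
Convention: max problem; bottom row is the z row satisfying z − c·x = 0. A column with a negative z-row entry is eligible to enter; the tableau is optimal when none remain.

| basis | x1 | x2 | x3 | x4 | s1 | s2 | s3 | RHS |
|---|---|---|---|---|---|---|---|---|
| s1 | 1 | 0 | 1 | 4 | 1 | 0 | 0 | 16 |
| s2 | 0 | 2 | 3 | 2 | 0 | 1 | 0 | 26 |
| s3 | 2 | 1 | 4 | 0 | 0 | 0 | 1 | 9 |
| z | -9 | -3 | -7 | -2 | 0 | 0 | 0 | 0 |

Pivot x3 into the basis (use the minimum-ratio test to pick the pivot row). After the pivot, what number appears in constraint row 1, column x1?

Ratio test on column x3 — row 1: 16/1 = 16; row 2: 26/3 = 26/3; row 3: 9/4 = 9/4. Minimum is 9/4 at row 3 (s3 leaves); pivot element 4.
Divide row 3 by 4; eliminate column x3 from the other rows.
Row 1 update in column x1: 1 − 1·(1/2) = 1/2.

1/2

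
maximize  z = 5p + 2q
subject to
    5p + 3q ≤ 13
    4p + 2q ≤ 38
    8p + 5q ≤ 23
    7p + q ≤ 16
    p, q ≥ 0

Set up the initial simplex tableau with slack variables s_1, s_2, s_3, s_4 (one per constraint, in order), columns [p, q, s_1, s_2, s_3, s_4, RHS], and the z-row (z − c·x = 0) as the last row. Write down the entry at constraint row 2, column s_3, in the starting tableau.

Slack s_3 belongs to constraint 3; its column is the unit vector e_3, so the entry in row 2 is 0.

0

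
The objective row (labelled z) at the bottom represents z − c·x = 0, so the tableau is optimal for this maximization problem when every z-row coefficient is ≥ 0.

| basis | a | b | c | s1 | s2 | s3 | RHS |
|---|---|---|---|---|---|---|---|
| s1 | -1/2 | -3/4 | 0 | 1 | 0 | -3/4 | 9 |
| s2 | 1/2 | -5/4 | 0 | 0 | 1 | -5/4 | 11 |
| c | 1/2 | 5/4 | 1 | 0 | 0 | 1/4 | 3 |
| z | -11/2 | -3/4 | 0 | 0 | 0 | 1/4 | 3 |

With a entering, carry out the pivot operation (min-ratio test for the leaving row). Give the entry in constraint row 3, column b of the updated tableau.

Ratio test on column a — row 1: entry -1/2 ≤ 0; row 2: 11/(1/2) = 22; row 3: 3/(1/2) = 6. Minimum is 6 at row 3 (c leaves); pivot element 1/2.
Divide row 3 by 1/2; eliminate column a from the other rows.
In the new row 3, the b entry is the old entry divided by the pivot: (5/4)/(1/2) = 5/2.

5/2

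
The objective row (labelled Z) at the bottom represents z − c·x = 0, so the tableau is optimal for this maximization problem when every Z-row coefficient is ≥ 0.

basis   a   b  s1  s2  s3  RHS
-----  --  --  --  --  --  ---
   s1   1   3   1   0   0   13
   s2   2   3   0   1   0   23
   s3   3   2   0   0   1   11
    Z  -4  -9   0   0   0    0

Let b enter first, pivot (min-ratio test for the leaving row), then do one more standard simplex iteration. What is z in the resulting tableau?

Ratio test on column b — row 1: 13/3 = 13/3; row 2: 23/3 = 23/3; row 3: 11/2 = 11/2. Minimum is 13/3 at row 1 (s1 leaves); pivot element 3.
Pivot on row 1; the Z-row RHS becomes 0 − (-9)·(13/3) = 39.
Next entering variable (most negative Z-row entry -1): a.
Ratio test on column a — row 1: (13/3)/(1/3) = 13; row 2: 10/1 = 10; row 3: (7/3)/(7/3) = 1. Minimum is 1 at row 3 (s3 leaves); pivot element 7/3.
After the second pivot the Z-row RHS is 39 − (-1)·1 = 40.

40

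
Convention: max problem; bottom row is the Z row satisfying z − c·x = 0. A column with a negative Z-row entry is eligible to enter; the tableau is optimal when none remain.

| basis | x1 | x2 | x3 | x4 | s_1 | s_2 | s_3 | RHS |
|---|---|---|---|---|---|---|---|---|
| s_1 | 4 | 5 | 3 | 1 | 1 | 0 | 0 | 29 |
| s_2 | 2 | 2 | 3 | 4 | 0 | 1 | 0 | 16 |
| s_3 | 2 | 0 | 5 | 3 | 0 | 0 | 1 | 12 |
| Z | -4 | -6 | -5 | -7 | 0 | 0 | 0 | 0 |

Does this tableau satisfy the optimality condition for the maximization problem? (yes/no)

no

The Z-row has a negative entry -7 in column x4, so it is not optimal.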